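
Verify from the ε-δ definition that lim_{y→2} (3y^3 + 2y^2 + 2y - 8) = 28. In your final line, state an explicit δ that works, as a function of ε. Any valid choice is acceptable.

δ = min(1, ε/69)

Fix ε > 0. We want δ > 0 such that 0 < |y − 2| < δ implies |(3y^3 + 2y^2 + 2y - 8) − 28| < ε.
(3y^3 + 2y^2 + 2y - 8) − 28 = 3y^3 + 2y^2 + 2y - 36 = (y − 2)(3y^2 + 8y + 18).
So |(3y^3 + 2y^2 + 2y - 8) − 28| = |y − 2|·|3y^2 + 8y + 18|.
Require δ ≤ 1. Then |y − 2| < 1 gives |y| < 3, and by the triangle inequality |3y^2 + 8y + 18| ≤ 3·3^2 + 8·3 + 18 = 69.
Hence |(3y^3 + 2y^2 + 2y - 8) − 28| ≤ 69|y − 2| < ε provided |y − 2| < ε/69.
Choosing δ = min(1, ε/69) ensures both conditions, hence |(3y^3 + 2y^2 + 2y - 8) − 28| < ε.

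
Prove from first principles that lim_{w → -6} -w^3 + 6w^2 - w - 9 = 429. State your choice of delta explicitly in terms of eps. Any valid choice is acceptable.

delta = min(2, eps/233)

Let eps > 0 be given. We want delta > 0 such that 0 < |w + 6| < delta implies |(-w^3 + 6w^2 - w - 9) − 429| < eps.
(-w^3 + 6w^2 - w - 9) − 429 = -w^3 + 6w^2 - w - 438 = (w + 6)(-w^2 + 12w - 73).
So |(-w^3 + 6w^2 - w - 9) − 429| = |w + 6|·|-w^2 + 12w - 73|.
Require delta ≤ 2. Then |w + 6| < 2 gives |w| < 8, and by the triangle inequality |-w^2 + 12w - 73| ≤ 8^2 + 12·8 + 73 = 233.
Hence |(-w^3 + 6w^2 - w - 9) − 429| ≤ 233|w + 6| < eps provided |w + 6| < eps/233.
Take delta = min(2, eps/233). Then 0 < |w + 6| < delta gives both |w + 6| < 2 and |w + 6| < eps/233, so |(-w^3 + 6w^2 - w - 9) − 429| < eps.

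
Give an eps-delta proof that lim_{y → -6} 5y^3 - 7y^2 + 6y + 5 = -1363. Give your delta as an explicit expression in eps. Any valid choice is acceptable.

delta = min(1, eps/732)

Let eps > 0 be given. We want delta > 0 such that 0 < |y + 6| < delta implies |(5y^3 - 7y^2 + 6y + 5) + 1363| < eps.
(5y^3 - 7y^2 + 6y + 5) + 1363 = 5y^3 - 7y^2 + 6y + 1368 = (y + 6)(5y^2 - 37y + 228).
So |(5y^3 - 7y^2 + 6y + 5) + 1363| = |y + 6|·|5y^2 - 37y + 228|.
Assume first that |y + 6| < 1, so |y| < 7. Then |5y^2 - 37y + 228| ≤ 5·7^2 + 37·7 + 228 = 732.
Hence |(5y^3 - 7y^2 + 6y + 5) + 1363| ≤ 732|y + 6| < eps provided |y + 6| < eps/732.
Choosing delta = min(1, eps/732) ensures both conditions, hence |(5y^3 - 7y^2 + 6y + 5) + 1363| < eps.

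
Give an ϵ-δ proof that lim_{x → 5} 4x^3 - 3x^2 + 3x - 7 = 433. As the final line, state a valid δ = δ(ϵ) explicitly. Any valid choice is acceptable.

Suppose ϵ > 0. We want δ > 0 such that 0 < |x − 5| < δ implies |(4x^3 - 3x^2 + 3x - 7) − 433| < ϵ.
(4x^3 - 3x^2 + 3x - 7) − 433 = 4x^3 - 3x^2 + 3x - 440 = (x − 5)(4x^2 + 17x + 88).
So |(4x^3 - 3x^2 + 3x - 7) − 433| = |x − 5|·|4x^2 + 17x + 88|.
Assume first that |x − 5| < 1, so |x| < 6. Then |4x^2 + 17x + 88| ≤ 4·6^2 + 17·6 + 88 = 334.
Hence |(4x^3 - 3x^2 + 3x - 7) − 433| ≤ 334|x − 5| < ϵ provided |x − 5| < ϵ/334.
Take δ = min(1, ϵ/334). Then 0 < |x − 5| < δ gives both |x − 5| < 1 and |x − 5| < ϵ/334, so |(4x^3 - 3x^2 + 3x - 7) − 433| < ϵ.

δ = min(1, ϵ/334)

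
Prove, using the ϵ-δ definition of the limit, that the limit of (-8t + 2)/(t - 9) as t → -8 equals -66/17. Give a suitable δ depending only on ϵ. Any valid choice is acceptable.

Suppose ϵ > 0. We want δ > 0 with 0 < |t + 8| < δ ⇒ |(-8t + 2)/(t - 9) + 66/17| < ϵ.
Combining over a common denominator, (-8t + 2)/(t - 9) + 66/17 = [(-8t + 2)·(-17) − 66·(t - 9)] / [(-17)·(t - 9)] = 70(t + 8) / ((-17)(t - 9)).
So |(-8t + 2)/(t - 9) + 66/17| = 70|t + 8| / (17·|t − 9|).
Require δ ≤ 17/2, so |t − 9| ≥ |-17| − |t + 8| > 17 − 17/2 = 17/2.
Hence |(-8t + 2)/(t - 9) + 66/17| < 70|t + 8|/(17·(17/2)) = (140/289)|t + 8|, which is < ϵ once |t + 8| < (289/140)ϵ.
Take δ = min(17/2, (289/140)ϵ). Then 0 < |t + 8| < δ forces both bounds, so |(-8t + 2)/(t - 9) + 66/17| < ϵ.

δ = min(17/2, (289/140)ϵ)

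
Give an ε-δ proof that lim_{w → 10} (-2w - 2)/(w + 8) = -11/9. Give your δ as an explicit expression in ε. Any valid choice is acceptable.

Let ε > 0. We want δ > 0 with 0 < |w − 10| < δ ⇒ |(-2w - 2)/(w + 8) + 11/9| < ε.
Combining over a common denominator, (-2w - 2)/(w + 8) + 11/9 = [(-2w - 2)·18 − (-22)·(w + 8)] / [18·(w + 8)] = -14(w − 10) / (18(w + 8)).
So |(-2w - 2)/(w + 8) + 11/9| = 14|w − 10| / (18·|w + 8|).
Require δ ≤ 9, so |w + 8| ≥ |18| − |w − 10| > 18 − 9 = 9.
Hence |(-2w - 2)/(w + 8) + 11/9| < 14|w − 10|/(18·9) = (7/81)|w − 10|, which is < ε once |w − 10| < (81/7)ε.
Take δ = min(9, (81/7)ε). Then 0 < |w − 10| < δ forces both bounds, so |(-2w - 2)/(w + 8) + 11/9| < ε.

δ = min(9, (81/7)ε)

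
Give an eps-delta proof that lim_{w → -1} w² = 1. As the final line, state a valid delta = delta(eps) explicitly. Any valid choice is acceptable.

delta = min(1, eps/3)

Let eps > 0 be given. We seek delta > 0 with 0 < |w + 1| < delta ⇒ |w² − 1| < eps.
Factor: w² − 1 = (w + 1)(w - 1), so |w² − 1| = |w + 1|·|w - 1|.
Restrict delta ≤ 1. Then |w + 1| < 1 gives |w| < 2, so by the triangle inequality |w - 1| ≤ 2 + 1 = 3.
Hence |w² − 1| ≤ 3|w + 1|, which is < eps once |w + 1| < eps/3.
Take delta = min(1, eps/3). If 0 < |w + 1| < delta then both bounds hold and |w² − 1| ≤ 3|w + 1| < 3·(eps/3) = eps.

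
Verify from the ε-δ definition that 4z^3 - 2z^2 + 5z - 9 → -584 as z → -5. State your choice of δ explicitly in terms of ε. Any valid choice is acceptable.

δ = min(1, ε/391)

Fix ε > 0. We want δ > 0 such that 0 < |z + 5| < δ implies |(4z^3 - 2z^2 + 5z - 9) + 584| < ε.
(4z^3 - 2z^2 + 5z - 9) + 584 = 4z^3 - 2z^2 + 5z + 575 = (z + 5)(4z^2 - 22z + 115).
So |(4z^3 - 2z^2 + 5z - 9) + 584| = |z + 5|·|4z^2 - 22z + 115|.
Require δ ≤ 1. Then |z + 5| < 1 gives |z| < 6, and by the triangle inequality |4z^2 - 22z + 115| ≤ 4·6^2 + 22·6 + 115 = 391.
Hence |(4z^3 - 2z^2 + 5z - 9) + 584| ≤ 391|z + 5| < ε provided |z + 5| < ε/391.
Take δ = min(1, ε/391). Then 0 < |z + 5| < δ gives both |z + 5| < 1 and |z + 5| < ε/391, so |(4z^3 - 2z^2 + 5z - 9) + 584| < ε.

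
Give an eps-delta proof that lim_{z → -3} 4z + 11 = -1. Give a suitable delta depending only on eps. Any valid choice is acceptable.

Suppose eps > 0. We need delta > 0 so that 0 < |z + 3| < delta implies |(4z + 11) + 1| < eps.
Since (4z + 11) + 1 = 4(z + 3), we have |(4z + 11) + 1| = 4|z + 3|.
Thus it suffices that |z + 3| < eps/4.
Choosing delta = eps/4 gives |(4z + 11) + 1| = 4|z + 3| < eps whenever |z + 3| < delta.

delta = eps/4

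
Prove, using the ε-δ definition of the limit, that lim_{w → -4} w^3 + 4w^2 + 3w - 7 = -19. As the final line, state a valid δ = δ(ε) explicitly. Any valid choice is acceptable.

δ = min(2, ε/39)

Suppose ε > 0. We want δ > 0 such that 0 < |w + 4| < δ implies |(w^3 + 4w^2 + 3w - 7) + 19| < ε.
(w^3 + 4w^2 + 3w - 7) + 19 = w^3 + 4w^2 + 3w + 12 = (w + 4)(w^2 + 3).
So |(w^3 + 4w^2 + 3w - 7) + 19| = |w + 4|·|w^2 + 3|.
Assume first that |w + 4| < 2, so |w| < 6. Then |w^2 + 3| ≤ 6^2 + 3 = 39.
Hence |(w^3 + 4w^2 + 3w - 7) + 19| ≤ 39|w + 4| < ε provided |w + 4| < ε/39.
Take δ = min(2, ε/39). Then 0 < |w + 4| < δ gives both |w + 4| < 2 and |w + 4| < ε/39, so |(w^3 + 4w^2 + 3w - 7) + 19| < ε.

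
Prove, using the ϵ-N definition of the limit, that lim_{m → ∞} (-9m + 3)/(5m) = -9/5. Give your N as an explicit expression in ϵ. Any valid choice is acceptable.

N = (3/5)/ϵ

Let ϵ > 0 be given. For m ≥ 1, |(-9m + 3)/(5m) + 9/5| = |15|/(5(5m)) = 15/(5(5m)).
Since 5m ≥ 5m for m ≥ 1, this is ≤ 15/(5·5m) = (3/5)/m.
So |(-9m + 3)/(5m) + 9/5| < ϵ whenever m > (3/5)/ϵ.
Take N = (3/5)/ϵ. If m > N then |(-9m + 3)/(5m) + 9/5| ≤ (3/5)/m < ϵ.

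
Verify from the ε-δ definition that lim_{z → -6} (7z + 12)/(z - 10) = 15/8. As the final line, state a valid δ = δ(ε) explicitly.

Let ε > 0 be given. We want δ > 0 with 0 < |z + 6| < δ ⇒ |(7z + 12)/(z - 10) − (15/8)| < ε.
Combining over a common denominator, (7z + 12)/(z - 10) − (15/8) = [(7z + 12)·(-16) − (-30)·(z - 10)] / [(-16)·(z - 10)] = -82(z + 6) / ((-16)(z - 10)).
So |(7z + 12)/(z - 10) − (15/8)| = 82|z + 6| / (16·|z − 10|).
Require δ ≤ 8, so |z − 10| ≥ |-16| − |z + 6| > 16 − 8 = 8.
Hence |(7z + 12)/(z - 10) − (15/8)| < 82|z + 6|/(16·8) = (41/64)|z + 6|, which is < ε once |z + 6| < (64/41)ε.
Take δ = min(8, (64/41)ε). Then 0 < |z + 6| < δ forces both bounds, so |(7z + 12)/(z - 10) − (15/8)| < ε.

δ = min(8, (64/41)ε)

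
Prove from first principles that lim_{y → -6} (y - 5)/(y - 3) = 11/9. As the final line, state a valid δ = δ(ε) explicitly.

δ = min(9/2, (81/4)ε)

Fix ε > 0. We want δ > 0 with 0 < |y + 6| < δ ⇒ |(y - 5)/(y - 3) − (11/9)| < ε.
Combining over a common denominator, (y - 5)/(y - 3) − (11/9) = [(y - 5)·(-9) − (-11)·(y - 3)] / [(-9)·(y - 3)] = 2(y + 6) / ((-9)(y - 3)).
So |(y - 5)/(y - 3) − (11/9)| = 2|y + 6| / (9·|y − 3|).
Require δ ≤ 9/2, so |y − 3| ≥ |-9| − |y + 6| > 9 − 9/2 = 9/2.
Hence |(y - 5)/(y - 3) − (11/9)| < 2|y + 6|/(9·(9/2)) = (4/81)|y + 6|, which is < ε once |y + 6| < (81/4)ε.
Take δ = min(9/2, (81/4)ε). Then 0 < |y + 6| < δ forces both bounds, so |(y - 5)/(y - 3) − (11/9)| < ε.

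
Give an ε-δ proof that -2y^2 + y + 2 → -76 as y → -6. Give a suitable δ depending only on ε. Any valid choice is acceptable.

δ = min(1, ε/27)

Fix ε > 0. We want δ > 0 such that 0 < |y + 6| < δ implies |(-2y^2 + y + 2) + 76| < ε.
(-2y^2 + y + 2) + 76 = -2y^2 + y + 78 = (y + 6)(-2y + 13).
So |(-2y^2 + y + 2) + 76| = |y + 6|·|-2y + 13|.
Require δ ≤ 1. Then |y + 6| < 1 gives |y| < 7, and by the triangle inequality |-2y + 13| ≤ 2·7 + 13 = 27.
Hence |(-2y^2 + y + 2) + 76| ≤ 27|y + 6| < ε provided |y + 6| < ε/27.
Take δ = min(1, ε/27). Then 0 < |y + 6| < δ gives both |y + 6| < 1 and |y + 6| < ε/27, so |(-2y^2 + y + 2) + 76| < ε.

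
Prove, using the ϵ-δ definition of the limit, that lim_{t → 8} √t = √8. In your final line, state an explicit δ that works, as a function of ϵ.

δ = min(8, √8·ϵ)

Let ϵ > 0. We want δ > 0 such that 0 < |t − 8| < δ implies |√t − √8| < ϵ.
Rationalise: √t − √8 = (t − 8)/(√t + √8), so |√t − √8| = |t − 8|/(√t + √8).
Restrict δ ≤ 8 so that |t − 8| < 8 forces t > 0, and then √t + √8 > √8.
Hence |√t − √8| < |t − 8|/√8, which is < ϵ once |t − 8| < √8·ϵ.
Take δ = min(8, √8·ϵ). If 0 < |t − 8| < δ then t > 0 and |√t − √8| < |t − 8|/√8 < ϵ.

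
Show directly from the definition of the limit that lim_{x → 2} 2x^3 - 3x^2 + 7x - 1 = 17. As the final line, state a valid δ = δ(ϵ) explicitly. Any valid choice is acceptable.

Let ϵ > 0 be given. We want δ > 0 such that 0 < |x − 2| < δ implies |(2x^3 - 3x^2 + 7x - 1) − 17| < ϵ.
(2x^3 - 3x^2 + 7x - 1) − 17 = 2x^3 - 3x^2 + 7x - 18 = (x − 2)(2x^2 + x + 9).
So |(2x^3 - 3x^2 + 7x - 1) − 17| = |x − 2|·|2x^2 + x + 9|.
Require δ ≤ 1. Then |x − 2| < 1 gives |x| < 3, and by the triangle inequality |2x^2 + x + 9| ≤ 2·3^2 + 3 + 9 = 30.
Hence |(2x^3 - 3x^2 + 7x - 1) − 17| ≤ 30|x − 2| < ϵ provided |x − 2| < ϵ/30.
Take δ = min(1, ϵ/30). Then 0 < |x − 2| < δ gives both |x − 2| < 1 and |x − 2| < ϵ/30, so |(2x^3 - 3x^2 + 7x - 1) − 17| < ϵ.

δ = min(1, ϵ/30)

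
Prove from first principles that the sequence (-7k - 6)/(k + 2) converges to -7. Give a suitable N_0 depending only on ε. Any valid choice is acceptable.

N_0 = 8/ε

Let ε > 0. For k ≥ 1, |(-7k - 6)/(k + 2) + 7| = |8|/((k + 2)) = 8/((k + 2)).
Since k + 2 ≥ k for k ≥ 1, this is ≤ 8/(k) = 8/k.
So |(-7k - 6)/(k + 2) + 7| < ε whenever k > 8/ε.
Take N_0 = 8/ε. If k > N_0 then |(-7k - 6)/(k + 2) + 7| ≤ 8/k < ε.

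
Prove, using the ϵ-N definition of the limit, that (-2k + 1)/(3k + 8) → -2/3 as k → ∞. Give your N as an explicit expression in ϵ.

Let ϵ > 0. For k ≥ 1, |(-2k + 1)/(3k + 8) + 2/3| = |19|/(3(3k + 8)) = 19/(3(3k + 8)).
Since 3k + 8 ≥ 3k for k ≥ 1, this is ≤ 19/(3·3k) = (19/9)/k.
So |(-2k + 1)/(3k + 8) + 2/3| < ϵ whenever k > (19/9)/ϵ.
Take N = (19/9)/ϵ. If k > N then |(-2k + 1)/(3k + 8) + 2/3| ≤ (19/9)/k < ϵ.

N = (19/9)/ϵ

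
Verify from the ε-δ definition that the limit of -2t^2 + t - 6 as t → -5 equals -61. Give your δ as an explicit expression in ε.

Let ε > 0. We want δ > 0 such that 0 < |t + 5| < δ implies |(-2t^2 + t - 6) + 61| < ε.
(-2t^2 + t - 6) + 61 = -2t^2 + t + 55 = (t + 5)(-2t + 11).
So |(-2t^2 + t - 6) + 61| = |t + 5|·|-2t + 11|.
Assume first that |t + 5| < 1, so |t| < 6. Then |-2t + 11| ≤ 2·6 + 11 = 23.
Hence |(-2t^2 + t - 6) + 61| ≤ 23|t + 5| < ε provided |t + 5| < ε/23.
Choosing δ = min(1, ε/23) ensures both conditions, hence |(-2t^2 + t - 6) + 61| < ε.

δ = min(1, ε/23)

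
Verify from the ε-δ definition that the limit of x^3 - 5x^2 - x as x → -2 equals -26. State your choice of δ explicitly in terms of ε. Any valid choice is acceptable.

δ = min(1, ε/43)

Fix ε > 0. We want δ > 0 such that 0 < |x + 2| < δ implies |(x^3 - 5x^2 - x) + 26| < ε.
(x^3 - 5x^2 - x) + 26 = x^3 - 5x^2 - x + 26 = (x + 2)(x^2 - 7x + 13).
So |(x^3 - 5x^2 - x) + 26| = |x + 2|·|x^2 - 7x + 13|.
Require δ ≤ 1. Then |x + 2| < 1 gives |x| < 3, and by the triangle inequality |x^2 - 7x + 13| ≤ 3^2 + 7·3 + 13 = 43.
Hence |(x^3 - 5x^2 - x) + 26| ≤ 43|x + 2| < ε provided |x + 2| < ε/43.
Choosing δ = min(1, ε/43) ensures both conditions, hence |(x^3 - 5x^2 - x) + 26| < ε.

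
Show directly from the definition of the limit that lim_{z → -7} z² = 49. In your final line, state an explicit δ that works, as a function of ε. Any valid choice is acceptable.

Let ε > 0 be given. We seek δ > 0 with 0 < |z + 7| < δ ⇒ |z² − 49| < ε.
Factor: z² − 49 = (z + 7)(z - 7), so |z² − 49| = |z + 7|·|z - 7|.
Impose δ ≤ 2 so that |z| < 9; then |z - 7| ≤ 16.
Hence |z² − 49| ≤ 16|z + 7|, which is < ε once |z + 7| < ε/16.
Take δ = min(2, ε/16). If 0 < |z + 7| < δ then both bounds hold and |z² − 49| ≤ 16|z + 7| < 16·(ε/16) = ε.

δ = min(2, ε/16)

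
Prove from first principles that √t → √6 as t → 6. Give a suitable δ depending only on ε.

δ = min(6, √6·ε)

Fix ε > 0. We want δ > 0 such that 0 < |t − 6| < δ implies |√t − √6| < ε.
Multiplying by the conjugate, |√t − √6| = |t − 6|/(√t + √6).
Restrict δ ≤ 6 so that |t − 6| < 6 forces t > 0, and then √t + √6 > √6.
Hence |√t − √6| < |t − 6|/√6, which is < ε once |t − 6| < √6·ε.
Take δ = min(6, √6·ε). If 0 < |t − 6| < δ then t > 0 and |√t − √6| < |t − 6|/√6 < ε.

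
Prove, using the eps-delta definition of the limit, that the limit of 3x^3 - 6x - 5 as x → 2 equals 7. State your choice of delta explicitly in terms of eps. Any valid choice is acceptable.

Suppose eps > 0. We want delta > 0 such that 0 < |x − 2| < delta implies |(3x^3 - 6x - 5) − 7| < eps.
(3x^3 - 6x - 5) − 7 = 3x^3 - 6x - 12 = (x − 2)(3x^2 + 6x + 6).
So |(3x^3 - 6x - 5) − 7| = |x − 2|·|3x^2 + 6x + 6|.
Require delta ≤ 1. Then |x − 2| < 1 gives |x| < 3, and by the triangle inequality |3x^2 + 6x + 6| ≤ 3·3^2 + 6·3 + 6 = 51.
Hence |(3x^3 - 6x - 5) − 7| ≤ 51|x − 2| < eps provided |x − 2| < eps/51.
Choosing delta = min(1, eps/51) ensures both conditions, hence |(3x^3 - 6x - 5) − 7| < eps.

delta = min(1, eps/51)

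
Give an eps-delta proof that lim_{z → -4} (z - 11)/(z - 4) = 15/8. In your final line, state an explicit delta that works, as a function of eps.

Let eps > 0 be given. We want delta > 0 with 0 < |z + 4| < delta ⇒ |(z - 11)/(z - 4) − (15/8)| < eps.
Combining over a common denominator, (z - 11)/(z - 4) − (15/8) = [(z - 11)·(-8) − (-15)·(z - 4)] / [(-8)·(z - 4)] = 7(z + 4) / ((-8)(z - 4)).
So |(z - 11)/(z - 4) − (15/8)| = 7|z + 4| / (8·|z − 4|).
Require delta ≤ 4, so |z − 4| ≥ |-8| − |z + 4| > 8 − 4 = 4.
Hence |(z - 11)/(z - 4) − (15/8)| < 7|z + 4|/(8·4) = (7/32)|z + 4|, which is < eps once |z + 4| < (32/7)eps.
Take delta = min(4, (32/7)eps). Then 0 < |z + 4| < delta forces both bounds, so |(z - 11)/(z - 4) − (15/8)| < eps.

delta = min(4, (32/7)eps)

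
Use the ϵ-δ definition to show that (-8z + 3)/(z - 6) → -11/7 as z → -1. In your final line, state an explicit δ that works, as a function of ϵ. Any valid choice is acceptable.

Suppose ϵ > 0. We want δ > 0 with 0 < |z + 1| < δ ⇒ |(-8z + 3)/(z - 6) + 11/7| < ϵ.
Combining over a common denominator, (-8z + 3)/(z - 6) + 11/7 = [(-8z + 3)·(-7) − 11·(z - 6)] / [(-7)·(z - 6)] = 45(z + 1) / ((-7)(z - 6)).
So |(-8z + 3)/(z - 6) + 11/7| = 45|z + 1| / (7·|z − 6|).
Restrict δ ≤ 7/2. Then |z + 1| < 7/2 gives |z − 6| = |(z + 1) + (-7)| ≥ 7 − 7/2 = 7/2.
Hence |(-8z + 3)/(z - 6) + 11/7| < 45|z + 1|/(7·(7/2)) = (90/49)|z + 1|, which is < ϵ once |z + 1| < (49/90)ϵ.
Take δ = min(7/2, (49/90)ϵ). Then 0 < |z + 1| < δ forces both bounds, so |(-8z + 3)/(z - 6) + 11/7| < ϵ.

δ = min(7/2, (49/90)ϵ)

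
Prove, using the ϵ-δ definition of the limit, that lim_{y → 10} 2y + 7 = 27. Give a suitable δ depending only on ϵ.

Let ϵ > 0 be given. We need δ > 0 so that 0 < |y − 10| < δ implies |(2y + 7) − 27| < ϵ.
Since (2y + 7) − 27 = 2(y − 10), we have |(2y + 7) − 27| = 2|y − 10|.
So 2|y − 10| < ϵ exactly when |y − 10| < ϵ/2.
Choosing δ = ϵ/2 gives |(2y + 7) − 27| = 2|y − 10| < ϵ whenever |y − 10| < δ.

δ = ϵ/2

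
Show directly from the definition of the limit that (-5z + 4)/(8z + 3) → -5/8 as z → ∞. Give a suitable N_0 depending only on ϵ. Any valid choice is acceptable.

N_0 = (47/64)/ϵ

Suppose ϵ > 0. We seek N_0 > 0 such that z > N_0 implies |(-5z + 4)/(8z + 3) + 5/8| < ϵ.
(-5z + 4)/(8z + 3) + 5/8 = (8(-5z + 4) − (-5)(8z + 3)) / (8(8z + 3)) = 47/(8(8z + 3)).
For z > 0 we have 8z + 3 > 8z, so |(-5z + 4)/(8z + 3) + 5/8| = 47/(8(8z + 3)) < 47/(8·8z) = (47/64)/z.
Thus |(-5z + 4)/(8z + 3) + 5/8| < ϵ whenever z > (47/64)/ϵ.
Take N_0 = (47/64)/ϵ. If z > N_0 then |(-5z + 4)/(8z + 3) + 5/8| < (47/64)/z < ϵ.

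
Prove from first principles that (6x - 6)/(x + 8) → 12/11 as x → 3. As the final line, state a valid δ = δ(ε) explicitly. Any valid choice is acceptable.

Let ε > 0. We want δ > 0 with 0 < |x − 3| < δ ⇒ |(6x - 6)/(x + 8) − (12/11)| < ε.
Combining over a common denominator, (6x - 6)/(x + 8) − (12/11) = [(6x - 6)·11 − 12·(x + 8)] / [11·(x + 8)] = 54(x − 3) / (11(x + 8)).
So |(6x - 6)/(x + 8) − (12/11)| = 54|x − 3| / (11·|x + 8|).
Require δ ≤ 11/2, so |x + 8| ≥ |11| − |x − 3| > 11 − 11/2 = 11/2.
Hence |(6x - 6)/(x + 8) − (12/11)| < 54|x − 3|/(11·(11/2)) = (108/121)|x − 3|, which is < ε once |x − 3| < (121/108)ε.
Take δ = min(11/2, (121/108)ε). Then 0 < |x − 3| < δ forces both bounds, so |(6x - 6)/(x + 8) − (12/11)| < ε.

δ = min(11/2, (121/108)ε)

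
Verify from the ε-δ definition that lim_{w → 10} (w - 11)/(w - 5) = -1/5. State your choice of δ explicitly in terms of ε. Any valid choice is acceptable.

Let ε > 0. We want δ > 0 with 0 < |w − 10| < δ ⇒ |(w - 11)/(w - 5) + 1/5| < ε.
Combining over a common denominator, (w - 11)/(w - 5) + 1/5 = [(w - 11)·5 − (-1)·(w - 5)] / [5·(w - 5)] = 6(w − 10) / (5(w - 5)).
So |(w - 11)/(w - 5) + 1/5| = 6|w − 10| / (5·|w − 5|).
Restrict δ ≤ 5/2. Then |w − 10| < 5/2 gives |w − 5| = |(w − 10) + 5| ≥ 5 − 5/2 = 5/2.
Hence |(w - 11)/(w - 5) + 1/5| < 6|w − 10|/(5·(5/2)) = (12/25)|w − 10|, which is < ε once |w − 10| < (25/12)ε.
Take δ = min(5/2, (25/12)ε). Then 0 < |w − 10| < δ forces both bounds, so |(w - 11)/(w - 5) + 1/5| < ε.

δ = min(5/2, (25/12)ε)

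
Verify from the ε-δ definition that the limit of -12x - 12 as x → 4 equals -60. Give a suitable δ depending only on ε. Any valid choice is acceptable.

δ = ε/12

Let ε > 0 be given. We need δ > 0 so that 0 < |x − 4| < δ implies |(-12x - 12) + 60| < ε.
|(-12x - 12) + 60| = |-12x + 48| = 12|x − 4|.
Thus it suffices that |x − 4| < ε/12.
Take δ = ε/12. If 0 < |x − 4| < δ then |(-12x - 12) + 60| = 12|x − 4| < 12·(ε/12) = ε.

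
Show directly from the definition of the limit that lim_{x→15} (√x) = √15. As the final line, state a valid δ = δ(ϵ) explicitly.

δ = min(15, √15·ϵ)

Fix ϵ > 0. We want δ > 0 such that 0 < |x − 15| < δ implies |√x − √15| < ϵ.
Rationalise: √x − √15 = (x − 15)/(√x + √15), so |√x − √15| = |x − 15|/(√x + √15).
Restrict δ ≤ 15 so that |x − 15| < 15 forces x > 0, and then √x + √15 > √15.
Hence |√x − √15| < |x − 15|/√15, which is < ϵ once |x − 15| < √15·ϵ.
Take δ = min(15, √15·ϵ). If 0 < |x − 15| < δ then x > 0 and |√x − √15| < |x − 15|/√15 < ϵ.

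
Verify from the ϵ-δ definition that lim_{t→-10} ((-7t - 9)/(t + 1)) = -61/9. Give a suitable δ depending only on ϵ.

Suppose ϵ > 0. We want δ > 0 with 0 < |t + 10| < δ ⇒ |(-7t - 9)/(t + 1) + 61/9| < ϵ.
Combining over a common denominator, (-7t - 9)/(t + 1) + 61/9 = [(-7t - 9)·(-9) − 61·(t + 1)] / [(-9)·(t + 1)] = 2(t + 10) / ((-9)(t + 1)).
So |(-7t - 9)/(t + 1) + 61/9| = 2|t + 10| / (9·|t + 1|).
Require δ ≤ 9/2, so |t + 1| ≥ |-9| − |t + 10| > 9 − 9/2 = 9/2.
Hence |(-7t - 9)/(t + 1) + 61/9| < 2|t + 10|/(9·(9/2)) = (4/81)|t + 10|, which is < ϵ once |t + 10| < (81/4)ϵ.
Take δ = min(9/2, (81/4)ϵ). Then 0 < |t + 10| < δ forces both bounds, so |(-7t - 9)/(t + 1) + 61/9| < ϵ.

δ = min(9/2, (81/4)ϵ)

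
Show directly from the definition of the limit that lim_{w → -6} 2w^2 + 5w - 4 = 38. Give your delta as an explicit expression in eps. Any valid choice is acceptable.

delta = min(2, eps/23)

Suppose eps > 0. We want delta > 0 such that 0 < |w + 6| < delta implies |(2w^2 + 5w - 4) − 38| < eps.
(2w^2 + 5w - 4) − 38 = 2w^2 + 5w - 42 = (w + 6)(2w - 7).
So |(2w^2 + 5w - 4) − 38| = |w + 6|·|2w - 7|.
Assume first that |w + 6| < 2, so |w| < 8. Then |2w - 7| ≤ 2·8 + 7 = 23.
Hence |(2w^2 + 5w - 4) − 38| ≤ 23|w + 6| < eps provided |w + 6| < eps/23.
Choosing delta = min(2, eps/23) ensures both conditions, hence |(2w^2 + 5w - 4) − 38| < eps.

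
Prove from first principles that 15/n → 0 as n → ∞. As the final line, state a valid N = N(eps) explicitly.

Let eps > 0 be given. For n ≥ 1, |15/n − 0| = 15/(n) ≤ 15/n.
We need 15/n < eps, i.e. n > 15/eps.
Take N = 15/eps. If n > N then |15/n| ≤ 15/n < eps.

N = 15/eps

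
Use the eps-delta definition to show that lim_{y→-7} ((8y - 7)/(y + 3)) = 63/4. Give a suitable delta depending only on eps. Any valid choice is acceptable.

delta = min(2, (8/31)eps)

Let eps > 0 be given. We want delta > 0 with 0 < |y + 7| < delta ⇒ |(8y - 7)/(y + 3) − (63/4)| < eps.
Combining over a common denominator, (8y - 7)/(y + 3) − (63/4) = [(8y - 7)·(-4) − (-63)·(y + 3)] / [(-4)·(y + 3)] = 31(y + 7) / ((-4)(y + 3)).
So |(8y - 7)/(y + 3) − (63/4)| = 31|y + 7| / (4·|y + 3|).
Restrict delta ≤ 2. Then |y + 7| < 2 gives |y + 3| = |(y + 7) + (-4)| ≥ 4 − 2 = 2.
Hence |(8y - 7)/(y + 3) − (63/4)| < 31|y + 7|/(4·2) = (31/8)|y + 7|, which is < eps once |y + 7| < (8/31)eps.
Take delta = min(2, (8/31)eps). Then 0 < |y + 7| < delta forces both bounds, so |(8y - 7)/(y + 3) − (63/4)| < eps.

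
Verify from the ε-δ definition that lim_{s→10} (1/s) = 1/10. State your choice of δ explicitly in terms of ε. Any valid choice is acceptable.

δ = min(5, 50ε)

Let ε > 0 be given. We seek δ > 0 such that 0 < |s − 10| < δ implies |1/s − (1/10)| < ε.
|1/s − (1/10)| = |10 − s|/(10·|s|) = |s − 10|/(10|s|).
Restrict δ ≤ 5. Then |s − 10| < 5 gives |s| > 5, so 10|s| > 50.
Then |1/s − (1/10)| < |s − 10|/50, which is < ε when |s − 10| < 50ε.
Take δ = min(5, 50ε). Then 0 < |s − 10| < δ gives both |s − 10| < 5 and |s − 10| < 50ε, so |1/s − (1/10)| < ε.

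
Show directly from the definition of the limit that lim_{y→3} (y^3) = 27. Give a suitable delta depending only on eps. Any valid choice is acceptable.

delta = min(1, eps/37)

Suppose eps > 0. We seek delta > 0 with 0 < |y − 3| < delta ⇒ |y^3 − 27| < eps.
Factor: y^3 − 27 = (y − 3)(y^2 + 3y + 9), so |y^3 − 27| = |y − 3|·|y^2 + 3y + 9|.
Impose delta ≤ 1 so that |y| < 4; then |y^2 + 3y + 9| ≤ 37.
Hence |y^3 − 27| ≤ 37|y − 3|, which is < eps once |y − 3| < eps/37.
Take delta = min(1, eps/37). If 0 < |y − 3| < delta then both bounds hold and |y^3 − 27| ≤ 37|y − 3| < 37·(eps/37) = eps.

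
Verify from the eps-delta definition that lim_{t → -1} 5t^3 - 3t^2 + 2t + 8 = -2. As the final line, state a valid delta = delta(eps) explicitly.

Let eps > 0 be given. We want delta > 0 such that 0 < |t + 1| < delta implies |(5t^3 - 3t^2 + 2t + 8) + 2| < eps.
(5t^3 - 3t^2 + 2t + 8) + 2 = 5t^3 - 3t^2 + 2t + 10 = (t + 1)(5t^2 - 8t + 10).
So |(5t^3 - 3t^2 + 2t + 8) + 2| = |t + 1|·|5t^2 - 8t + 10|.
Require delta ≤ 1. Then |t + 1| < 1 gives |t| < 2, and by the triangle inequality |5t^2 - 8t + 10| ≤ 5·2^2 + 8·2 + 10 = 46.
Hence |(5t^3 - 3t^2 + 2t + 8) + 2| ≤ 46|t + 1| < eps provided |t + 1| < eps/46.
Choosing delta = min(1, eps/46) ensures both conditions, hence |(5t^3 - 3t^2 + 2t + 8) + 2| < eps.

delta = min(1, eps/46)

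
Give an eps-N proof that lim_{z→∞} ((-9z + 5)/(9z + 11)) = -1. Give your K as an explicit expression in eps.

K = (16/9)/eps

Fix eps > 0. We seek K > 0 such that z > K implies |(-9z + 5)/(9z + 11) + 1| < eps.
(-9z + 5)/(9z + 11) + 1 = (9(-9z + 5) − (-9)(9z + 11)) / (9(9z + 11)) = 144/(9(9z + 11)).
For z > 0 we have 9z + 11 > 9z, so |(-9z + 5)/(9z + 11) + 1| = 144/(9(9z + 11)) < 144/(9·9z) = (16/9)/z.
Thus |(-9z + 5)/(9z + 11) + 1| < eps whenever z > (16/9)/eps.
Take K = (16/9)/eps. If z > K then |(-9z + 5)/(9z + 11) + 1| < (16/9)/z < eps.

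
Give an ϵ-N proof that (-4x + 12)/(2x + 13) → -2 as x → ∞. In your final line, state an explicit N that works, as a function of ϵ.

Fix ϵ > 0. We seek N > 0 such that x > N implies |(-4x + 12)/(2x + 13) + 2| < ϵ.
(-4x + 12)/(2x + 13) + 2 = (2(-4x + 12) − (-4)(2x + 13)) / (2(2x + 13)) = 76/(2(2x + 13)).
For x > 0 we have 2x + 13 > 2x, so |(-4x + 12)/(2x + 13) + 2| = 76/(2(2x + 13)) < 76/(2·2x) = 19/x.
Thus |(-4x + 12)/(2x + 13) + 2| < ϵ whenever x > 19/ϵ.
Take N = 19/ϵ. If x > N then |(-4x + 12)/(2x + 13) + 2| < 19/x < ϵ.

N = 19/ϵ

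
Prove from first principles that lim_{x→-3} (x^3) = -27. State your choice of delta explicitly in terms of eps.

Suppose eps > 0. We seek delta > 0 with 0 < |x + 3| < delta ⇒ |x^3 + 27| < eps.
Factor: x^3 + 27 = (x + 3)(x^2 - 3x + 9), so |x^3 + 27| = |x + 3|·|x^2 - 3x + 9|.
Restrict delta ≤ 1. Then |x + 3| < 1 gives |x| < 4, so by the triangle inequality |x^2 - 3x + 9| ≤ 4^2 + 3·4 + 9 = 37.
Hence |x^3 + 27| ≤ 37|x + 3|, which is < eps once |x + 3| < eps/37.
Take delta = min(1, eps/37). If 0 < |x + 3| < delta then both bounds hold and |x^3 + 27| ≤ 37|x + 3| < 37·(eps/37) = eps.

delta = min(1, eps/37)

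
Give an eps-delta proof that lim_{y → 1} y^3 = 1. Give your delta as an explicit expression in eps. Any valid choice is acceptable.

Fix eps > 0. We seek delta > 0 with 0 < |y − 1| < delta ⇒ |y^3 − 1| < eps.
Factor: y^3 − 1 = (y − 1)(y^2 + y + 1), so |y^3 − 1| = |y − 1|·|y^2 + y + 1|.
Impose delta ≤ 2 so that |y| < 3; then |y^2 + y + 1| ≤ 13.
Hence |y^3 − 1| ≤ 13|y − 1|, which is < eps once |y − 1| < eps/13.
Take delta = min(2, eps/13). If 0 < |y − 1| < delta then both bounds hold and |y^3 − 1| ≤ 13|y − 1| < 13·(eps/13) = eps.

delta = min(2, eps/13)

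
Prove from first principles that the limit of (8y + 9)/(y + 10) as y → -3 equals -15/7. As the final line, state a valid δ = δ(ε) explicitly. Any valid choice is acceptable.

δ = min(7/2, (49/142)ε)

Let ε > 0. We want δ > 0 with 0 < |y + 3| < δ ⇒ |(8y + 9)/(y + 10) + 15/7| < ε.
Combining over a common denominator, (8y + 9)/(y + 10) + 15/7 = [(8y + 9)·7 − (-15)·(y + 10)] / [7·(y + 10)] = 71(y + 3) / (7(y + 10)).
So |(8y + 9)/(y + 10) + 15/7| = 71|y + 3| / (7·|y + 10|).
Require δ ≤ 7/2, so |y + 10| ≥ |7| − |y + 3| > 7 − 7/2 = 7/2.
Hence |(8y + 9)/(y + 10) + 15/7| < 71|y + 3|/(7·(7/2)) = (142/49)|y + 3|, which is < ε once |y + 3| < (49/142)ε.
Take δ = min(7/2, (49/142)ε). Then 0 < |y + 3| < δ forces both bounds, so |(8y + 9)/(y + 10) + 15/7| < ε.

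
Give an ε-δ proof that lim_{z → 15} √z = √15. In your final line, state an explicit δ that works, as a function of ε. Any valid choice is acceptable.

δ = min(15, √15·ε)

Let ε > 0 be given. We want δ > 0 such that 0 < |z − 15| < δ implies |√z − √15| < ε.
Multiplying by the conjugate, |√z − √15| = |z − 15|/(√z + √15).
Restrict δ ≤ 15 so that |z − 15| < 15 forces z > 0, and then √z + √15 > √15.
Hence |√z − √15| < |z − 15|/√15, which is < ε once |z − 15| < √15·ε.
Take δ = min(15, √15·ε). If 0 < |z − 15| < δ then z > 0 and |√z − √15| < |z − 15|/√15 < ε.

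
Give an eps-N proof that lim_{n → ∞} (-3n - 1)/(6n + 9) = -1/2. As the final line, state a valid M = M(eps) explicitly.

M = (7/12)/eps

Suppose eps > 0. For n ≥ 1, |(-3n - 1)/(6n + 9) + 1/2| = |21|/(6(6n + 9)) = 21/(6(6n + 9)).
Since 6n + 9 ≥ 6n for n ≥ 1, this is ≤ 21/(6·6n) = (7/12)/n.
So |(-3n - 1)/(6n + 9) + 1/2| < eps whenever n > (7/12)/eps.
Take M = (7/12)/eps. If n > M then |(-3n - 1)/(6n + 9) + 1/2| ≤ (7/12)/n < eps.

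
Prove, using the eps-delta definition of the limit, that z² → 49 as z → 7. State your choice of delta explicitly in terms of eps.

delta = min(1, eps/15)

Let eps > 0. We seek delta > 0 with 0 < |z − 7| < delta ⇒ |z² − 49| < eps.
Factor: z² − 49 = (z − 7)(z + 7), so |z² − 49| = |z − 7|·|z + 7|.
Restrict delta ≤ 1. Then |z − 7| < 1 gives |z| < 8, so by the triangle inequality |z + 7| ≤ 8 + 7 = 15.
Hence |z² − 49| ≤ 15|z − 7|, which is < eps once |z − 7| < eps/15.
Take delta = min(1, eps/15). If 0 < |z − 7| < delta then both bounds hold and |z² − 49| ≤ 15|z − 7| < 15·(eps/15) = eps.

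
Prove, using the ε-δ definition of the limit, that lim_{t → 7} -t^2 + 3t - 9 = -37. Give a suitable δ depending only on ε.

δ = min(2, ε/13)

Suppose ε > 0. We want δ > 0 such that 0 < |t − 7| < δ implies |(-t^2 + 3t - 9) + 37| < ε.
(-t^2 + 3t - 9) + 37 = -t^2 + 3t + 28 = (t − 7)(-t - 4).
So |(-t^2 + 3t - 9) + 37| = |t − 7|·|-t - 4|.
Assume first that |t − 7| < 2, so |t| < 9. Then |-t - 4| ≤ 9 + 4 = 13.
Hence |(-t^2 + 3t - 9) + 37| ≤ 13|t − 7| < ε provided |t − 7| < ε/13.
Take δ = min(2, ε/13). Then 0 < |t − 7| < δ gives both |t − 7| < 2 and |t − 7| < ε/13, so |(-t^2 + 3t - 9) + 37| < ε.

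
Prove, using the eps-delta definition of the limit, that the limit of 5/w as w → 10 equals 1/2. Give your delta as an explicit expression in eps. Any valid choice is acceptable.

Let eps > 0. We seek delta > 0 such that 0 < |w − 10| < delta implies |5/w − (1/2)| < eps.
|5/w − (1/2)| = 5·|10 − w|/(10·|w|) = 5|w − 10|/(10|w|).
Restrict delta ≤ 5. Then |w − 10| < 5 gives |w| > 5, so 10|w| > 50.
Then |5/w − (1/2)| < 5|w − 10|/50, which is < eps when |w − 10| < 10eps.
Take delta = min(5, 10eps). Then 0 < |w − 10| < delta gives both |w − 10| < 5 and |w − 10| < 10eps, so |5/w − (1/2)| < eps.

delta = min(5, 10eps)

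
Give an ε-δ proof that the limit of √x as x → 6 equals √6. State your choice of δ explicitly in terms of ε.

Suppose ε > 0. We want δ > 0 such that 0 < |x − 6| < δ implies |√x − √6| < ε.
Multiplying by the conjugate, |√x − √6| = |x − 6|/(√x + √6).
Restrict δ ≤ 6 so that |x − 6| < 6 forces x > 0, and then √x + √6 > √6.
Hence |√x − √6| < |x − 6|/√6, which is < ε once |x − 6| < √6·ε.
Take δ = min(6, √6·ε). If 0 < |x − 6| < δ then x > 0 and |√x − √6| < |x − 6|/√6 < ε.

δ = min(6, √6·ε)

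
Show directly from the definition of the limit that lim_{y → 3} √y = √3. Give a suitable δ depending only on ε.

δ = min(3, √3·ε)

Suppose ε > 0. We want δ > 0 such that 0 < |y − 3| < δ implies |√y − √3| < ε.
Multiplying by the conjugate, |√y − √3| = |y − 3|/(√y + √3).
Restrict δ ≤ 3 so that |y − 3| < 3 forces y > 0, and then √y + √3 > √3.
Hence |√y − √3| < |y − 3|/√3, which is < ε once |y − 3| < √3·ε.
Take δ = min(3, √3·ε). If 0 < |y − 3| < δ then y > 0 and |√y − √3| < |y − 3|/√3 < ε.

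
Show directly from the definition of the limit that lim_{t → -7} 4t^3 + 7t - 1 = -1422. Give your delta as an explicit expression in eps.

delta = min(1, eps/683)

Let eps > 0. We want delta > 0 such that 0 < |t + 7| < delta implies |(4t^3 + 7t - 1) + 1422| < eps.
(4t^3 + 7t - 1) + 1422 = 4t^3 + 7t + 1421 = (t + 7)(4t^2 - 28t + 203).
So |(4t^3 + 7t - 1) + 1422| = |t + 7|·|4t^2 - 28t + 203|.
Assume first that |t + 7| < 1, so |t| < 8. Then |4t^2 - 28t + 203| ≤ 4·8^2 + 28·8 + 203 = 683.
Hence |(4t^3 + 7t - 1) + 1422| ≤ 683|t + 7| < eps provided |t + 7| < eps/683.
Choosing delta = min(1, eps/683) ensures both conditions, hence |(4t^3 + 7t - 1) + 1422| < eps.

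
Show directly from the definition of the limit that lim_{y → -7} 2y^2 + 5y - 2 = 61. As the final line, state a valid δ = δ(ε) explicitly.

Let ε > 0. We want δ > 0 such that 0 < |y + 7| < δ implies |(2y^2 + 5y - 2) − 61| < ε.
(2y^2 + 5y - 2) − 61 = 2y^2 + 5y - 63 = (y + 7)(2y - 9).
So |(2y^2 + 5y - 2) − 61| = |y + 7|·|2y - 9|.
Assume first that |y + 7| < 1, so |y| < 8. Then |2y - 9| ≤ 2·8 + 9 = 25.
Hence |(2y^2 + 5y - 2) − 61| ≤ 25|y + 7| < ε provided |y + 7| < ε/25.
Choosing δ = min(1, ε/25) ensures both conditions, hence |(2y^2 + 5y - 2) − 61| < ε.

δ = min(1, ε/25)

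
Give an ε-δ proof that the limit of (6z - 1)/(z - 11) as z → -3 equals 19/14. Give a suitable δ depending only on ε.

δ = min(7, (98/65)ε)

Let ε > 0 be given. We want δ > 0 with 0 < |z + 3| < δ ⇒ |(6z - 1)/(z - 11) − (19/14)| < ε.
Combining over a common denominator, (6z - 1)/(z - 11) − (19/14) = [(6z - 1)·(-14) − (-19)·(z - 11)] / [(-14)·(z - 11)] = -65(z + 3) / ((-14)(z - 11)).
So |(6z - 1)/(z - 11) − (19/14)| = 65|z + 3| / (14·|z − 11|).
Restrict δ ≤ 7. Then |z + 3| < 7 gives |z − 11| = |(z + 3) + (-14)| ≥ 14 − 7 = 7.
Hence |(6z - 1)/(z - 11) − (19/14)| < 65|z + 3|/(14·7) = (65/98)|z + 3|, which is < ε once |z + 3| < (98/65)ε.
Take δ = min(7, (98/65)ε). Then 0 < |z + 3| < δ forces both bounds, so |(6z - 1)/(z - 11) − (19/14)| < ε.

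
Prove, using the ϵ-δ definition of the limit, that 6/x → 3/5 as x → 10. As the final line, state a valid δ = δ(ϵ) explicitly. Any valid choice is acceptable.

Suppose ϵ > 0. We seek δ > 0 such that 0 < |x − 10| < δ implies |6/x − (3/5)| < ϵ.
|6/x − (3/5)| = 6·|10 − x|/(10·|x|) = 6|x − 10|/(10|x|).
Require δ ≤ 5 so that |x| > 10 − 5 = 5, hence 10|x| > 50.
Then |6/x − (3/5)| < 6|x − 10|/50, which is < ϵ when |x − 10| < (25/3)ϵ.
Take δ = min(5, (25/3)ϵ). Then 0 < |x − 10| < δ gives both |x − 10| < 5 and |x − 10| < (25/3)ϵ, so |6/x − (3/5)| < ϵ.

δ = min(5, (25/3)ϵ)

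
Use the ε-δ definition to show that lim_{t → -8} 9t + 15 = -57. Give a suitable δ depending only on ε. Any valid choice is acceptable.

δ = ε/9

Let ε > 0 be given. We need δ > 0 so that 0 < |t + 8| < δ implies |(9t + 15) + 57| < ε.
Since (9t + 15) + 57 = 9(t + 8), we have |(9t + 15) + 57| = 9|t + 8|.
Thus it suffices that |t + 8| < ε/9.
Choosing δ = ε/9 gives |(9t + 15) + 57| = 9|t + 8| < ε whenever |t + 8| < δ.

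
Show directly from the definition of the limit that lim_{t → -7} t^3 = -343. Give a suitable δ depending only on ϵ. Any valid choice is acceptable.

δ = min(1, ϵ/169)

Suppose ϵ > 0. We seek δ > 0 with 0 < |t + 7| < δ ⇒ |t^3 + 343| < ϵ.
Factor: t^3 + 343 = (t + 7)(t^2 - 7t + 49), so |t^3 + 343| = |t + 7|·|t^2 - 7t + 49|.
Impose δ ≤ 1 so that |t| < 8; then |t^2 - 7t + 49| ≤ 169.
Hence |t^3 + 343| ≤ 169|t + 7|, which is < ϵ once |t + 7| < ϵ/169.
Take δ = min(1, ϵ/169). If 0 < |t + 7| < δ then both bounds hold and |t^3 + 343| ≤ 169|t + 7| < 169·(ϵ/169) = ϵ.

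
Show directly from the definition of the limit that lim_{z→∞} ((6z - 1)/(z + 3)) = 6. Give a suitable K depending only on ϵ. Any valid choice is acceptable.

K = 19/ϵ

Suppose ϵ > 0. We seek K > 0 such that z > K implies |(6z - 1)/(z + 3) − 6| < ϵ.
(6z - 1)/(z + 3) − 6 = ((6z - 1) − 6(z + 3)) / ((z + 3)) = -19/((z + 3)).
For z > 0 we have z + 3 > z, so |(6z - 1)/(z + 3) − 6| = 19/((z + 3)) < 19/(z) = 19/z.
Thus |(6z - 1)/(z + 3) − 6| < ϵ whenever z > 19/ϵ.
Take K = 19/ϵ. If z > K then |(6z - 1)/(z + 3) − 6| < 19/z < ϵ.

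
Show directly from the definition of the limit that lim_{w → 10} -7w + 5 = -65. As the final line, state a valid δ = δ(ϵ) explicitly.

Fix ϵ > 0. We need δ > 0 so that 0 < |w − 10| < δ implies |(-7w + 5) + 65| < ϵ.
Since (-7w + 5) + 65 = -7(w − 10), we have |(-7w + 5) + 65| = 7|w − 10|.
So 7|w − 10| < ϵ exactly when |w − 10| < ϵ/7.
Choosing δ = ϵ/7 gives |(-7w + 5) + 65| = 7|w − 10| < ϵ whenever |w − 10| < δ.

δ = ϵ/7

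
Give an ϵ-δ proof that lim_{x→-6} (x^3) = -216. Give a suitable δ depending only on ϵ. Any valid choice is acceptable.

Let ϵ > 0. We seek δ > 0 with 0 < |x + 6| < δ ⇒ |x^3 + 216| < ϵ.
Factor: x^3 + 216 = (x + 6)(x^2 - 6x + 36), so |x^3 + 216| = |x + 6|·|x^2 - 6x + 36|.
Impose δ ≤ 1 so that |x| < 7; then |x^2 - 6x + 36| ≤ 127.
Hence |x^3 + 216| ≤ 127|x + 6|, which is < ϵ once |x + 6| < ϵ/127.
Take δ = min(1, ϵ/127). If 0 < |x + 6| < δ then both bounds hold and |x^3 + 216| ≤ 127|x + 6| < 127·(ϵ/127) = ϵ.

δ = min(1, ϵ/127)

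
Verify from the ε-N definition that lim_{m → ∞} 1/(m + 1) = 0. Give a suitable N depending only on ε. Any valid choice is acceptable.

Suppose ε > 0. For m ≥ 1, |1/(m + 1) − 0| = 1/(m + 1) ≤ 1/m.
We need 1/m < ε, i.e. m > 1/ε.
Take N = 1/ε. If m > N then |1/(m + 1)| ≤ 1/m < ε.

N = 1/ε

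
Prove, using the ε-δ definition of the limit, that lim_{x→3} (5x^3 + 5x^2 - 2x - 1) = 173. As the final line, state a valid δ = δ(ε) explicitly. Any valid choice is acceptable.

Suppose ε > 0. We want δ > 0 such that 0 < |x − 3| < δ implies |(5x^3 + 5x^2 - 2x - 1) − 173| < ε.
(5x^3 + 5x^2 - 2x - 1) − 173 = 5x^3 + 5x^2 - 2x - 174 = (x − 3)(5x^2 + 20x + 58).
So |(5x^3 + 5x^2 - 2x - 1) − 173| = |x − 3|·|5x^2 + 20x + 58|.
Require δ ≤ 1. Then |x − 3| < 1 gives |x| < 4, and by the triangle inequality |5x^2 + 20x + 58| ≤ 5·4^2 + 20·4 + 58 = 218.
Hence |(5x^3 + 5x^2 - 2x - 1) − 173| ≤ 218|x − 3| < ε provided |x − 3| < ε/218.
Take δ = min(1, ε/218). Then 0 < |x − 3| < δ gives both |x − 3| < 1 and |x − 3| < ε/218, so |(5x^3 + 5x^2 - 2x - 1) − 173| < ε.

δ = min(1, ε/218)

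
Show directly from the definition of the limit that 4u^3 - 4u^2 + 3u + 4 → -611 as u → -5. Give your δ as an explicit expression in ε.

Let ε > 0 be given. We want δ > 0 such that 0 < |u + 5| < δ implies |(4u^3 - 4u^2 + 3u + 4) + 611| < ε.
(4u^3 - 4u^2 + 3u + 4) + 611 = 4u^3 - 4u^2 + 3u + 615 = (u + 5)(4u^2 - 24u + 123).
So |(4u^3 - 4u^2 + 3u + 4) + 611| = |u + 5|·|4u^2 - 24u + 123|.
Require δ ≤ 1. Then |u + 5| < 1 gives |u| < 6, and by the triangle inequality |4u^2 - 24u + 123| ≤ 4·6^2 + 24·6 + 123 = 411.
Hence |(4u^3 - 4u^2 + 3u + 4) + 611| ≤ 411|u + 5| < ε provided |u + 5| < ε/411.
Take δ = min(1, ε/411). Then 0 < |u + 5| < δ gives both |u + 5| < 1 and |u + 5| < ε/411, so |(4u^3 - 4u^2 + 3u + 4) + 611| < ε.

δ = min(1, ε/411)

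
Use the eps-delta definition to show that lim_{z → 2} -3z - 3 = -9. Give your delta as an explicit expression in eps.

delta = eps/3

Let eps > 0. We need delta > 0 so that 0 < |z − 2| < delta implies |(-3z - 3) + 9| < eps.
|(-3z - 3) + 9| = |-3z + 6| = 3|z − 2|.
Thus it suffices that |z − 2| < eps/3.
Take delta = eps/3. If 0 < |z − 2| < delta then |(-3z - 3) + 9| = 3|z − 2| < 3·(eps/3) = eps.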